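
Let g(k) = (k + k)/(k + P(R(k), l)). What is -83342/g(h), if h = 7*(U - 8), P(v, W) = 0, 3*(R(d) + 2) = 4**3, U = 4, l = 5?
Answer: -41671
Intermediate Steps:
R(d) = 58/3 (R(d) = -2 + (1/3)*4**3 = -2 + (1/3)*64 = -2 + 64/3 = 58/3)
h = -28 (h = 7*(4 - 8) = 7*(-4) = -28)
g(k) = 2 (g(k) = (k + k)/(k + 0) = (2*k)/k = 2)
-83342/g(h) = -83342/2 = -83342*1/2 = -41671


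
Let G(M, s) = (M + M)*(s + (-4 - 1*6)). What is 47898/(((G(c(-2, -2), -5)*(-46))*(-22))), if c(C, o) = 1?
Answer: -7983/5060 ≈ -1.5777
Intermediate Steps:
G(M, s) = 2*M*(-10 + s) (G(M, s) = (2*M)*(s + (-4 - 6)) = (2*M)*(s - 10) = (2*M)*(-10 + s) = 2*M*(-10 + s))
47898/(((G(c(-2, -2), -5)*(-46))*(-22))) = 47898/((((2*1*(-10 - 5))*(-46))*(-22))) = 47898/((((2*1*(-15))*(-46))*(-22))) = 47898/((-30*(-46)*(-22))) = 47898/((1380*(-22))) = 47898/(-30360) = 47898*(-1/30360) = -7983/5060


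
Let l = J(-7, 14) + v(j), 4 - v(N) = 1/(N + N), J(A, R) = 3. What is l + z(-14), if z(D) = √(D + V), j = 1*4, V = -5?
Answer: 55/8 + I*√19 ≈ 6.875 + 4.3589*I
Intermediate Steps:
j = 4
z(D) = √(-5 + D) (z(D) = √(D - 5) = √(-5 + D))
v(N) = 4 - 1/(2*N) (v(N) = 4 - 1/(N + N) = 4 - 1/(2*N))
l = 55/8 (l = 3 + (4 - ½/4) = 3 + (4 - ½*¼) = 3 + (4 - ⅛) = 3 + 31/8 = 55/8 ≈ 6.8750)
l + z(-14) = 55/8 + √(-5 - 14) = 55/8 + √(-19) = 55/8 + I*√19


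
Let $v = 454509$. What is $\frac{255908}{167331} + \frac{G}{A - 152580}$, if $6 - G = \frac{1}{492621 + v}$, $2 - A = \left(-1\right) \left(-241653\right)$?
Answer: $\frac{31850675732646797}{20826462868112310} \approx 1.5293$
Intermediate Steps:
$A = -241651$ ($A = 2 - \left(-1\right) \left(-241653\right) = 2 - 241653 = -241651$)
$G = \frac{5682779}{947130}$ ($G = 6 - \frac{1}{492621 + 454509} = 6 - \frac{1}{947130} = \frac{5682779}{947130} \approx 6.0$)
$\frac{255908}{167331} + \frac{G}{A - 152580} = \frac{255908}{167331} + \frac{5682779}{947130 \left(-241651 - 152580\right)} = 255908 \cdot \frac{1}{167331} + \frac{5682779}{947130 \left(-241651 - 152580\right)} = \frac{255908}{167331} + \frac{5682779}{947130 \left(-394231\right)} = \frac{255908}{167331} + \frac{5682779}{947130} \left(- \frac{1}{394231}\right) = \frac{255908}{167331} - \frac{5682779}{373388007030} = \frac{31850675732646797}{20826462868112310}$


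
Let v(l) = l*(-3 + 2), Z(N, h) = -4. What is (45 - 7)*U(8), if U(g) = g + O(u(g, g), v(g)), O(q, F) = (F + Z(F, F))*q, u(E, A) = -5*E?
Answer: 18544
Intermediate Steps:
v(l) = -l (v(l) = l*(-1) = -l)
O(q, F) = q*(-4 + F) (O(q, F) = (F - 4)*q = (-4 + F)*q = q*(-4 + F))
U(g) = g - 5*g*(-4 - g) (U(g) = g + (-5*g)*(-4 - g) = g - 5*g*(-4 - g))
(45 - 7)*U(8) = (45 - 7)*(8*(21 + 5*8)) = 38*(8*(21 + 40)) = 38*(8*61) = 38*488 = 18544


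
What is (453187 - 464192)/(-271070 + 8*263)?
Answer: 11005/268966 ≈ 0.040916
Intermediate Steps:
(453187 - 464192)/(-271070 + 8*263) = -11005/(-271070 + 2104) = -11005/(-268966) = -11005*(-1/268966) = 11005/268966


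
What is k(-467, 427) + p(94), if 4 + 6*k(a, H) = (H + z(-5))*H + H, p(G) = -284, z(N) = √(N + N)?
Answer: 90524/3 + 427*I*√10/6 ≈ 30175.0 + 225.05*I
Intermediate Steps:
z(N) = √2*√N (z(N) = √(2*N) = √2*√N)
k(a, H) = -⅔ + H/6 + H*(H + I*√10)/6 (k(a, H) = -⅔ + ((H + √2*√(-5))*H + H)/6 = -⅔ + ((H + √2*(I*√5))*H + H)/6 = -⅔ + ((H + I*√10)*H + H)/6 = -⅔ + (H*(H + I*√10) + H)/6 = -⅔ + (H + H*(H + I*√10))/6 = -⅔ + (H/6 + H*(H + I*√10)/6) = -⅔ + H/6 + H*(H + I*√10)/6)
k(-467, 427) + p(94) = (-⅔ + (⅙)*427 + (⅙)*427² + (⅙)*I*427*√10) - 284 = (-⅔ + 427/6 + (⅙)*182329 + 427*I*√10/6) - 284 = (-⅔ + 427/6 + 182329/6 + 427*I*√10/6) - 284 = (91376/3 + 427*I*√10/6) - 284 = 90524/3 + 427*I*√10/6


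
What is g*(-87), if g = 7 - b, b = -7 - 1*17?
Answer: -2697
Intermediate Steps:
b = -24 (b = -7 - 17 = -24)
g = 31 (g = 7 - 1*(-24) = 7 + 24 = 31)
g*(-87) = 31*(-87) = -2697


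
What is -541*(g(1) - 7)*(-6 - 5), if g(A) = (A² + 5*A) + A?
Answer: 0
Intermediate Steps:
g(A) = A² + 6*A
-541*(g(1) - 7)*(-6 - 5) = -541*(1*(6 + 1) - 7)*(-6 - 5) = -541*(1*7 - 7)*(-11) = -541*(7 - 7)*(-11) = -0*(-11) = -541*0 = 0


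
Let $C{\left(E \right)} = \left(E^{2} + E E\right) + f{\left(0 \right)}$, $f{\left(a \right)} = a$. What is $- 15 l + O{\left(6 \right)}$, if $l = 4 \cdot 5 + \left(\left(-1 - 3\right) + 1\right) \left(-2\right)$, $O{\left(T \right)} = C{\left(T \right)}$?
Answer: $-318$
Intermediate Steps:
$C{\left(E \right)} = 2 E^{2}$ ($C{\left(E \right)} = \left(E^{2} + E E\right) + 0 = \left(E^{2} + E^{2}\right) + 0 = 2 E^{2} + 0 = 2 E^{2}$)
$O{\left(T \right)} = 2 T^{2}$
$l = 26$ ($l = 20 + \left(\left(-1 - 3\right) + 1\right) \left(-2\right) = 20 + \left(-4 + 1\right) \left(-2\right) = 20 - -6 = 20 + 6 = 26$)
$- 15 l + O{\left(6 \right)} = \left(-15\right) 26 + 2 \cdot 6^{2} = -390 + 2 \cdot 36 = -390 + 72 = -318$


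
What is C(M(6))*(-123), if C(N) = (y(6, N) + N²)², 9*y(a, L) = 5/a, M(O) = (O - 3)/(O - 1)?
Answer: -15306161/607500 ≈ -25.195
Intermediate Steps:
M(O) = (-3 + O)/(-1 + O)
y(a, L) = 5/(9*a) (y(a, L) = (5/a)/9 = 5/(9*a))
C(N) = (5/54 + N²)² (C(N) = ((5/9)/6 + N²)² = ((5/9)*(⅙) + N²)² = (5/54 + N²)²)
C(M(6))*(-123) = ((5 + 54*((-3 + 6)/(-1 + 6))²)²/2916)*(-123) = ((5 + 54*(3/5)²)²/2916)*(-123) = ((5 + 54*((⅕)*3)²)²/2916)*(-123) = ((5 + 54*(⅗)²)²/2916)*(-123) = ((5 + 54*(9/25))²/2916)*(-123) = ((5 + 486/25)²/2916)*(-123) = ((611/25)²/2916)*(-123) = ((1/2916)*(373321/625))*(-123) = (373321/1822500)*(-123) = -15306161/607500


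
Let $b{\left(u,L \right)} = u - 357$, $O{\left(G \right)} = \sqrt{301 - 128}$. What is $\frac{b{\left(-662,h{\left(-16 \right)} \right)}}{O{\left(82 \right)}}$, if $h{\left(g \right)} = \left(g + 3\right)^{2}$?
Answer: $- \frac{1019 \sqrt{173}}{173} \approx -77.473$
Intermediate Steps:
$h{\left(g \right)} = \left(3 + g\right)^{2}$
$O{\left(G \right)} = \sqrt{173}$
$b{\left(u,L \right)} = -357 + u$
$\frac{b{\left(-662,h{\left(-16 \right)} \right)}}{O{\left(82 \right)}} = \frac{-357 - 662}{\sqrt{173}} = - 1019 \frac{\sqrt{173}}{173} = - \frac{1019 \sqrt{173}}{173}$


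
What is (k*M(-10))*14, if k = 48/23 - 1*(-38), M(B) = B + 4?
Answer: -77448/23 ≈ -3367.3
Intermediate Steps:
M(B) = 4 + B
k = 922/23 (k = 48*(1/23) + 38 = 48/23 + 38 = 922/23 ≈ 40.087)
(k*M(-10))*14 = (922*(4 - 10)/23)*14 = ((922/23)*(-6))*14 = -5532/23*14 = -77448/23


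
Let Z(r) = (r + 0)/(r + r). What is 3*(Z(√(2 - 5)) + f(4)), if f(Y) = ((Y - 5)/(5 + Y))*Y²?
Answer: -23/6 ≈ -3.8333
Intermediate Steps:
f(Y) = Y²*(-5 + Y)/(5 + Y) (f(Y) = ((-5 + Y)/(5 + Y))*Y² = Y²*(-5 + Y)/(5 + Y))
Z(r) = ½ (Z(r) = r/((2*r)) = r*(1/(2*r)) = ½)
3*(Z(√(2 - 5)) + f(4)) = 3*(½ + 4²*(-5 + 4)/(5 + 4)) = 3*(½ + 16*(-1)/9) = 3*(½ + 16*(⅑)*(-1)) = 3*(½ - 16/9) = 3*(-23/18) = -23/6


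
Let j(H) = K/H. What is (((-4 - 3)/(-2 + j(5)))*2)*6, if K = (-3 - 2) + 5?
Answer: 42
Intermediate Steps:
K = 0 (K = -5 + 5 = 0)
j(H) = 0 (j(H) = 0/H = 0)
(((-4 - 3)/(-2 + j(5)))*2)*6 = (((-4 - 3)/(-2 + 0))*2)*6 = (-7/(-2)*2)*6 = (-7*(-½)*2)*6 = ((7/2)*2)*6 = 7*6 = 42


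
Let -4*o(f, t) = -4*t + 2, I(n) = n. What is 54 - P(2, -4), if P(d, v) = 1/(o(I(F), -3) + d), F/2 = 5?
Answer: 164/3 ≈ 54.667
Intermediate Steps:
F = 10 (F = 2*5 = 10)
o(f, t) = -½ + t (o(f, t) = -(-4*t + 2)/4 = -(2 - 4*t)/4 = -½ + t)
P(d, v) = 1/(-7/2 + d) (P(d, v) = 1/((-½ - 3) + d) = 1/(-7/2 + d))
54 - P(2, -4) = 54 - 2/(-7 + 2*2) = 54 - 2/(-7 + 4) = 54 - 2/(-3) = 54 - 2*(-1)/3 = 54 - 1*(-⅔) = 54 + ⅔ = 164/3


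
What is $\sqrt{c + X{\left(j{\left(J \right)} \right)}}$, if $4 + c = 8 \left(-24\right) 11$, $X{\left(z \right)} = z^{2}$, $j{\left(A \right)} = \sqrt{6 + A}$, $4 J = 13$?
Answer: $\frac{53 i \sqrt{3}}{2} \approx 45.899 i$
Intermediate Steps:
$J = \frac{13}{4}$ ($J = \frac{1}{4} \cdot 13 = \frac{13}{4} \approx 3.25$)
$c = -2116$ ($c = -4 + 8 \left(-24\right) 11 = -4 - 2112 = -2116$)
$\sqrt{c + X{\left(j{\left(J \right)} \right)}} = \sqrt{-2116 + \left(\sqrt{6 + \frac{13}{4}}\right)^{2}} = \sqrt{-2116 + \left(\sqrt{\frac{37}{4}}\right)^{2}} = \sqrt{-2116 + \left(\frac{\sqrt{37}}{2}\right)^{2}} = \sqrt{-2116 + \frac{37}{4}} = \sqrt{- \frac{8427}{4}} = \frac{53 i \sqrt{3}}{2}$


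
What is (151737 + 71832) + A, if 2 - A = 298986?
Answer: -75415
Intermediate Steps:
A = -298984 (A = 2 - 1*298986 = 2 - 298986 = -298984)
(151737 + 71832) + A = (151737 + 71832) - 298984 = 223569 - 298984 = -75415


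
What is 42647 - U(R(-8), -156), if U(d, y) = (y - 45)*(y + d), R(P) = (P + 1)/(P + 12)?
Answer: 43757/4 ≈ 10939.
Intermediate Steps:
R(P) = (1 + P)/(12 + P)
U(d, y) = (-45 + y)*(d + y)
42647 - U(R(-8), -156) = 42647 - ((-156)² - 45*(1 - 8)/(12 - 8) - 45*(-156) + ((1 - 8)/(12 - 8))*(-156)) = 42647 - (24336 - 45*(-7)/4 + 7020 + (-7/4)*(-156)) = 42647 - (24336 - 45*(-7)/4 + 7020 + ((¼)*(-7))*(-156)) = 42647 - (24336 - 45*(-7/4) + 7020 - 7/4*(-156)) = 42647 - (24336 + 315/4 + 7020 + 273) = 42647 - 1*126831/4 = 42647 - 126831/4 = 43757/4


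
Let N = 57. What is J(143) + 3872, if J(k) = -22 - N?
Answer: 3793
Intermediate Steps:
J(k) = -79 (J(k) = -22 - 1*57 = -22 - 57 = -79)
J(143) + 3872 = -79 + 3872 = 3793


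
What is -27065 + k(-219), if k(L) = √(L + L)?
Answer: -27065 + I*√438 ≈ -27065.0 + 20.928*I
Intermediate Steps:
k(L) = √2*√L (k(L) = √(2*L) = √2*√L)
-27065 + k(-219) = -27065 + √2*√(-219) = -27065 + √2*(I*√219) = -27065 + I*√438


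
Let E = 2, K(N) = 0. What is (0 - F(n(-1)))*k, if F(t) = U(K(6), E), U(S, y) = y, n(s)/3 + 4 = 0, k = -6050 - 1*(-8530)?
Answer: -4960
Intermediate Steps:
k = 2480 (k = -6050 + 8530 = 2480)
n(s) = -12 (n(s) = -12 + 3*0 = -12 + 0 = -12)
F(t) = 2
(0 - F(n(-1)))*k = (0 - 1*2)*2480 = (0 - 2)*2480 = -2*2480 = -4960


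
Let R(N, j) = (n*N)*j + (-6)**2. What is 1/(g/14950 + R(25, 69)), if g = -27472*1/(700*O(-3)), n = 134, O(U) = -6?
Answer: 3924375/907260560467 ≈ 4.3255e-6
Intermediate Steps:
g = 3434/525 (g = -27472/(-6*25*28) = -27472/((-150*28)) = -27472/(-4200) = -27472*(-1/4200) = 3434/525 ≈ 6.5410)
R(N, j) = 36 + 134*N*j (R(N, j) = (134*N)*j + (-6)**2 = 134*N*j + 36 = 36 + 134*N*j)
1/(g/14950 + R(25, 69)) = 1/((3434/525)/14950 + (36 + 134*25*69)) = 1/((3434/525)*(1/14950) + (36 + 231150)) = 1/(1717/3924375 + 231186) = 1/(907260560467/3924375) = 3924375/907260560467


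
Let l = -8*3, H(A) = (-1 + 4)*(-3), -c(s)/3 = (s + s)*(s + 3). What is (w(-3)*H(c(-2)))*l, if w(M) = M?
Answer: -648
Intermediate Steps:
c(s) = -6*s*(3 + s) (c(s) = -3*(s + s)*(s + 3) = -3*2*s*(3 + s) = -6*s*(3 + s))
H(A) = -9 (H(A) = 3*(-3) = -9)
l = -24
(w(-3)*H(c(-2)))*l = -3*(-9)*(-24) = 27*(-24) = -648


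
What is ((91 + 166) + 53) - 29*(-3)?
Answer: 397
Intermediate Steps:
((91 + 166) + 53) - 29*(-3) = (257 + 53) - 1*(-87) = 310 + 87 = 397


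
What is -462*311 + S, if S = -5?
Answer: -143687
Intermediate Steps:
-462*311 + S = -462*311 - 5 = -143682 - 5 = -143687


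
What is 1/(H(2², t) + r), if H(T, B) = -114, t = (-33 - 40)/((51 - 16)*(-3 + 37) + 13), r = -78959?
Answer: -1/79073 ≈ -1.2647e-5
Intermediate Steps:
t = -73/1203 (t = -73/(35*34 + 13) = -73/(1190 + 13) = -73/1203 ≈ -0.060682)
1/(H(2², t) + r) = 1/(-114 - 78959) = 1/(-79073) = -1/79073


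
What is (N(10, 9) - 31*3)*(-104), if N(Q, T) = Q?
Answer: 8632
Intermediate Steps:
(N(10, 9) - 31*3)*(-104) = (10 - 31*3)*(-104) = (10 - 93)*(-104) = -83*(-104) = 8632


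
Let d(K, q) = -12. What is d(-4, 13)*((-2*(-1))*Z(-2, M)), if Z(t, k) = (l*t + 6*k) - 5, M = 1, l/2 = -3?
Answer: -312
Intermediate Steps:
l = -6 (l = 2*(-3) = -6)
Z(t, k) = -5 - 6*t + 6*k (Z(t, k) = (-6*t + 6*k) - 5 = -5 - 6*t + 6*k)
d(-4, 13)*((-2*(-1))*Z(-2, M)) = -12*(-2*(-1))*(-5 - 6*(-2) + 6*1) = -24*(-5 + 12 + 6) = -24*13 = -12*26 = -312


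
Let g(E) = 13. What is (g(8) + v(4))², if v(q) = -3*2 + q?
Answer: 121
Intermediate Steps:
v(q) = -6 + q
(g(8) + v(4))² = (13 + (-6 + 4))² = (13 - 2)² = 11² = 121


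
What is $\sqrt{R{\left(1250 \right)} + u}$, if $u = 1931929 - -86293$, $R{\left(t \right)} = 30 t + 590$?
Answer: $2 \sqrt{514078} \approx 1434.0$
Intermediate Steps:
$R{\left(t \right)} = 590 + 30 t$
$u = 2018222$ ($u = 1931929 + 86293 = 2018222$)
$\sqrt{R{\left(1250 \right)} + u} = \sqrt{\left(590 + 30 \cdot 1250\right) + 2018222} = \sqrt{\left(590 + 37500\right) + 2018222} = \sqrt{38090 + 2018222} = \sqrt{2056312} = 2 \sqrt{514078}$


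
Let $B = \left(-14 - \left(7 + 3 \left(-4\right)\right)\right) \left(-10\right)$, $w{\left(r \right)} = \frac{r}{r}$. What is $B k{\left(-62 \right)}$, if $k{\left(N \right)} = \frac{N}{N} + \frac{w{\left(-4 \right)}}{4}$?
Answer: $\frac{225}{2} \approx 112.5$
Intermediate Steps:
$w{\left(r \right)} = 1$
$k{\left(N \right)} = \frac{5}{4}$ ($k{\left(N \right)} = \frac{N}{N} + 1 \cdot \frac{1}{4} = 1 + 1 \cdot \frac{1}{4} = 1 + \frac{1}{4} = \frac{5}{4}$)
$B = 90$ ($B = \left(-14 - -5\right) \left(-10\right) = \left(-14 + \left(-7 + 12\right)\right) \left(-10\right) = \left(-14 + 5\right) \left(-10\right) = \left(-9\right) \left(-10\right) = 90$)
$B k{\left(-62 \right)} = 90 \cdot \frac{5}{4} = \frac{225}{2}$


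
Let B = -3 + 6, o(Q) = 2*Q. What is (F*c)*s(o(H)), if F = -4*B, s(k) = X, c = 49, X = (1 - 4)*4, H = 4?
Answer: 7056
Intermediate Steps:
X = -12 (X = -3*4 = -12)
s(k) = -12
B = 3
F = -12 (F = -4*3 = -12)
(F*c)*s(o(H)) = -12*49*(-12) = -588*(-12) = 7056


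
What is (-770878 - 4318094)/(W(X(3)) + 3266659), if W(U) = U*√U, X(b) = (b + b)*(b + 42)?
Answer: -16623936184548/10671041339281 + 4122067320*√30/10671041339281 ≈ -1.5557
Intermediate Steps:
X(b) = 2*b*(42 + b) (X(b) = (2*b)*(42 + b) = 2*b*(42 + b))
W(U) = U^(3/2)
(-770878 - 4318094)/(W(X(3)) + 3266659) = (-770878 - 4318094)/((2*3*(42 + 3))^(3/2) + 3266659) = -5088972/((2*3*45)^(3/2) + 3266659) = -5088972/(270^(3/2) + 3266659) = -5088972/(810*√30 + 3266659) = -5088972/(3266659 + 810*√30)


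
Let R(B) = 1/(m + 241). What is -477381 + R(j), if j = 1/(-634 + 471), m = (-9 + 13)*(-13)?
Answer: -90225008/189 ≈ -4.7738e+5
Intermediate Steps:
m = -52 (m = 4*(-13) = -52)
j = -1/163 (j = 1/(-163) = -1/163 ≈ -0.0061350)
R(B) = 1/189 (R(B) = 1/(-52 + 241) = 1/189)
-477381 + R(j) = -477381 + 1/189 = -90225008/189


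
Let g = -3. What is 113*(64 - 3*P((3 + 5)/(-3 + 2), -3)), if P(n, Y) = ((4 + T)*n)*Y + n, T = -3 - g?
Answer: -22600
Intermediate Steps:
T = 0 (T = -3 - 1*(-3) = -3 + 3 = 0)
P(n, Y) = n + 4*Y*n (P(n, Y) = ((4 + 0)*n)*Y + n = (4*n)*Y + n = 4*Y*n + n = n + 4*Y*n)
113*(64 - 3*P((3 + 5)/(-3 + 2), -3)) = 113*(64 - 3*(3 + 5)/(-3 + 2)*(1 + 4*(-3))) = 113*(64 - 3*8/(-1)*(1 - 12)) = 113*(64 - 3*8*(-1)*(-11)) = 113*(64 - (-24)*(-11)) = 113*(64 - 3*88) = 113*(64 - 264) = 113*(-200) = -22600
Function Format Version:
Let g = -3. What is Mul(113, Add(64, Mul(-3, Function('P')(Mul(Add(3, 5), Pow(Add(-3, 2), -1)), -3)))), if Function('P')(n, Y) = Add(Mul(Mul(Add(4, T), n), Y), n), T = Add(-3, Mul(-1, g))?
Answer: -22600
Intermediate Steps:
T = 0 (T = Add(-3, Mul(-1, -3)) = Add(-3, 3) = 0)
Function('P')(n, Y) = Add(n, Mul(4, Y, n)) (Function('P')(n, Y) = Add(Mul(Mul(Add(4, 0), n), Y), n) = Add(Mul(Mul(4, n), Y), n) = Add(Mul(4, Y, n), n) = Add(n, Mul(4, Y, n)))
Mul(113, Add(64, Mul(-3, Function('P')(Mul(Add(3, 5), Pow(Add(-3, 2), -1)), -3)))) = Mul(113, Add(64, Mul(-3, Mul(Mul(Add(3, 5), Pow(Add(-3, 2), -1)), Add(1, Mul(4, -3)))))) = Mul(113, Add(64, Mul(-3, Mul(Mul(8, Pow(-1, -1)), Add(1, -12))))) = Mul(113, Add(64, Mul(-3, Mul(Mul(8, -1), -11)))) = Mul(113, Add(64, Mul(-3, Mul(-8, -11)))) = Mul(113, Add(64, Mul(-3, 88))) = Mul(113, Add(64, -264)) = Mul(113, -200) = -22600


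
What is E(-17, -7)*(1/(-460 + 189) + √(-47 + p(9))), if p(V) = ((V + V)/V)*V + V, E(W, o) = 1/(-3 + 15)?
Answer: -1/3252 + I*√5/6 ≈ -0.0003075 + 0.37268*I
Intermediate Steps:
E(W, o) = 1/12
p(V) = 3*V (p(V) = ((2*V)/V)*V + V = 2*V + V = 3*V)
E(-17, -7)*(1/(-460 + 189) + √(-47 + p(9))) = (1/(-460 + 189) + √(-47 + 3*9))/12 = (1/(-271) + √(-47 + 27))/12 = (-1/271 + √(-20))/12 = (-1/271 + 2*I*√5)/12 = -1/3252 + I*√5/6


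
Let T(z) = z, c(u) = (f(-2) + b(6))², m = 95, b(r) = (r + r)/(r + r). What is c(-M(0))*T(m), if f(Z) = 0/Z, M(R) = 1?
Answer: 95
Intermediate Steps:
b(r) = 1 (b(r) = (2*r)/((2*r)) = (2*r)*(1/(2*r)) = 1)
f(Z) = 0
c(u) = 1 (c(u) = (0 + 1)² = 1² = 1)
c(-M(0))*T(m) = 1*95 = 95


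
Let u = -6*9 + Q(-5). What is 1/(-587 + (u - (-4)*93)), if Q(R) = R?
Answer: -1/274 ≈ -0.0036496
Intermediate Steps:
u = -59 (u = -6*9 - 5 = -54 - 5 = -59)
1/(-587 + (u - (-4)*93)) = 1/(-587 + (-59 - (-4)*93)) = 1/(-587 + (-59 - 1*(-372))) = 1/(-587 + (-59 + 372)) = 1/(-587 + 313) = 1/(-274) = -1/274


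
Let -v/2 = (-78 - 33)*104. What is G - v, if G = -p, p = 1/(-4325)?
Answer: -99855599/4325 ≈ -23088.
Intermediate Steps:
v = 23088 (v = -2*(-78 - 33)*104 = -(-222)*104 = -2*(-11544) = 23088)
p = -1/4325 ≈ -0.00023121
G = 1/4325 (G = -1*(-1/4325) = 1/4325 ≈ 0.00023121)
G - v = 1/4325 - 1*23088 = 1/4325 - 23088 = -99855599/4325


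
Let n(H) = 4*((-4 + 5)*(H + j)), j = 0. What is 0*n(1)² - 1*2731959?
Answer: -2731959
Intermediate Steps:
n(H) = 4*H (n(H) = 4*((-4 + 5)*(H + 0)) = 4*(1*H) = 4*H)
0*n(1)² - 1*2731959 = 0*(4*1)² - 1*2731959 = 0*4² - 2731959 = 0*16 - 2731959 = 0 - 2731959 = -2731959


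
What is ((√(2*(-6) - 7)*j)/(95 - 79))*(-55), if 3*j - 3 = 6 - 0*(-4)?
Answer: -165*I*√19/16 ≈ -44.951*I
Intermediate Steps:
j = 3 (j = 1 + (6 - 0*(-4))/3 = 1 + (6 - 1*0)/3 = 1 + (6 + 0)/3 = 1 + (⅓)*6 = 1 + 2 = 3)
((√(2*(-6) - 7)*j)/(95 - 79))*(-55) = ((√(2*(-6) - 7)*3)/(95 - 79))*(-55) = ((√(-12 - 7)*3)/16)*(-55) = ((√(-19)*3)*(1/16))*(-55) = (((I*√19)*3)*(1/16))*(-55) = ((3*I*√19)*(1/16))*(-55) = (3*I*√19/16)*(-55) = -165*I*√19/16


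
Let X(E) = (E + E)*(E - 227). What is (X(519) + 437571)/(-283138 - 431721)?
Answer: -740667/714859 ≈ -1.0361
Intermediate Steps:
X(E) = 2*E*(-227 + E) (X(E) = (2*E)*(-227 + E) = 2*E*(-227 + E))
(X(519) + 437571)/(-283138 - 431721) = (2*519*(-227 + 519) + 437571)/(-283138 - 431721) = (2*519*292 + 437571)/(-714859) = (303096 + 437571)*(-1/714859) = 740667*(-1/714859) = -740667/714859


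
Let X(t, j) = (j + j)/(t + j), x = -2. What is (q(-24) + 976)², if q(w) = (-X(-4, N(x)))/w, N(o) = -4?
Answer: 548730625/576 ≈ 9.5266e+5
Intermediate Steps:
X(t, j) = 2*j/(j + t) (X(t, j) = (2*j)/(j + t) = 2*j/(j + t))
q(w) = -1/w (q(w) = (-2*(-4)/(-4 - 4))/w = (-2*(-4)/(-8))/w = (-2*(-4)*(-1)/8)/w = (-1*1)/w = -1/w)
(q(-24) + 976)² = (-1/(-24) + 976)² = (-1*(-1/24) + 976)² = (1/24 + 976)² = (23425/24)² = 548730625/576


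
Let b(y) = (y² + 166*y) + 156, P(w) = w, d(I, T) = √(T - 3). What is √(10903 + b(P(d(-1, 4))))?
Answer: √11226 ≈ 105.95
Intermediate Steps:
d(I, T) = √(-3 + T)
b(y) = 156 + y² + 166*y
√(10903 + b(P(d(-1, 4)))) = √(10903 + (156 + (√(-3 + 4))² + 166*√(-3 + 4))) = √(10903 + (156 + (√1)² + 166*√1)) = √(10903 + (156 + 1² + 166*1)) = √(10903 + (156 + 1 + 166)) = √(10903 + 323) = √11226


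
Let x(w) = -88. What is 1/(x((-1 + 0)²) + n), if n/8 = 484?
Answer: 1/3784 ≈ 0.00026427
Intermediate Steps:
n = 3872 (n = 8*484 = 3872)
1/(x((-1 + 0)²) + n) = 1/(-88 + 3872) = 1/3784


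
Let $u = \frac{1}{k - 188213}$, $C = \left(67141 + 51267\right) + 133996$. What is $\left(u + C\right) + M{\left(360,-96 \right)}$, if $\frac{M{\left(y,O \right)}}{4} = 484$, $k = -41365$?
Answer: $\frac{58390868519}{229578} \approx 2.5434 \cdot 10^{5}$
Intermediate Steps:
$M{\left(y,O \right)} = 1936$ ($M{\left(y,O \right)} = 4 \cdot 484 = 1936$)
$C = 252404$ ($C = 118408 + 133996 = 252404$)
$u = - \frac{1}{229578}$ ($u = \frac{1}{-41365 - 188213} = \frac{1}{-229578} = - \frac{1}{229578} \approx -4.3558 \cdot 10^{-6}$)
$\left(u + C\right) + M{\left(360,-96 \right)} = \left(- \frac{1}{229578} + 252404\right) + 1936 = \frac{57946405511}{229578} + 1936 = \frac{58390868519}{229578}$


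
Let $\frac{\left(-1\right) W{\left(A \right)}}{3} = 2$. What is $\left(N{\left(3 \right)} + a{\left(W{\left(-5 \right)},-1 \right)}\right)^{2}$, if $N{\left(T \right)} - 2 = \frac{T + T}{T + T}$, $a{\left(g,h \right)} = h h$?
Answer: $16$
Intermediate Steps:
$W{\left(A \right)} = -6$ ($W{\left(A \right)} = \left(-3\right) 2 = -6$)
$a{\left(g,h \right)} = h^{2}$
$N{\left(T \right)} = 3$ ($N{\left(T \right)} = 2 + \frac{T + T}{T + T} = 2 + \frac{2 T}{2 T} = 2 + 2 T \frac{1}{2 T} = 2 + 1 = 3$)
$\left(N{\left(3 \right)} + a{\left(W{\left(-5 \right)},-1 \right)}\right)^{2} = \left(3 + \left(-1\right)^{2}\right)^{2} = \left(3 + 1\right)^{2} = 4^{2} = 16$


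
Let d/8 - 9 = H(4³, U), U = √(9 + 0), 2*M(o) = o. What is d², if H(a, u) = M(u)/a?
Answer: 1334025/256 ≈ 5211.0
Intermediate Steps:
M(o) = o/2
U = 3 (U = √9 = 3)
H(a, u) = u/(2*a) (H(a, u) = (u/2)/a = u/(2*a))
d = 1155/16 (d = 72 + 8*((½)*3/4³) = 72 + 8*((½)*3/64) = 72 + 8*((½)*3*(1/64)) = 72 + 8*(3/128) = 72 + 3/16 = 1155/16 ≈ 72.188)
d² = (1155/16)² = 1334025/256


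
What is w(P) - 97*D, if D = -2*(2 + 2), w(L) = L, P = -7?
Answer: 769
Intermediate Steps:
D = -8 (D = -2*4 = -8)
w(P) - 97*D = -7 - 97*(-8) = -7 + 776 = 769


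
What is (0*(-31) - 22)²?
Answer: 484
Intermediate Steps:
(0*(-31) - 22)² = (0 - 22)² = (-22)² = 484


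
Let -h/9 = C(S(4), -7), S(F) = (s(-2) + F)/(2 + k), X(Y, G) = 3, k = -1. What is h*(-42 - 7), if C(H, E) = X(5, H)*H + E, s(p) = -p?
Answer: 4851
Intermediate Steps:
S(F) = 2 + F (S(F) = (-1*(-2) + F)/(2 - 1) = (2 + F)/1 = (2 + F)*1 = 2 + F)
C(H, E) = E + 3*H (C(H, E) = 3*H + E = E + 3*H)
h = -99 (h = -9*(-7 + 3*(2 + 4)) = -9*(-7 + 3*6) = -9*(-7 + 18) = -9*11 = -99)
h*(-42 - 7) = -99*(-42 - 7) = -99*(-49) = 4851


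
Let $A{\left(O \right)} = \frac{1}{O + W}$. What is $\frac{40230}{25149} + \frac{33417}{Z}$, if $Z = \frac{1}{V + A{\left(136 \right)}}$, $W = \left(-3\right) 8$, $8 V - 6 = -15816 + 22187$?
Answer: $\frac{25010148365289}{938896} \approx 2.6638 \cdot 10^{7}$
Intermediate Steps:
$V = \frac{6377}{8}$ ($V = \frac{3}{4} + \frac{-15816 + 22187}{8} = \frac{3}{4} + \frac{1}{8} \cdot 6371 = \frac{3}{4} + \frac{6371}{8} = \frac{6377}{8} \approx 797.13$)
$W = -24$
$A{\left(O \right)} = \frac{1}{-24 + O}$ ($A{\left(O \right)} = \frac{1}{O - 24} = \frac{1}{-24 + O}$)
$Z = \frac{112}{89279}$ ($Z = \frac{1}{\frac{6377}{8} + \frac{1}{-24 + 136}} = \frac{1}{\frac{6377}{8} + \frac{1}{112}} = \frac{1}{\frac{89279}{112}} = \frac{112}{89279} \approx 0.0012545$)
$\frac{40230}{25149} + \frac{33417}{Z} = \frac{40230}{25149} + \frac{33417}{\frac{112}{89279}} = 40230 \cdot \frac{1}{25149} + 33417 \cdot \frac{89279}{112} = \frac{13410}{8383} + \frac{2983436343}{112} = \frac{25010148365289}{938896}$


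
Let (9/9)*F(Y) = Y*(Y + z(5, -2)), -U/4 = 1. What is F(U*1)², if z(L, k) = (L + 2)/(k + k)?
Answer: 529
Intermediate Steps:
U = -4 (U = -4*1 = -4)
z(L, k) = (2 + L)/(2*k) (z(L, k) = (2 + L)/((2*k)) = (2 + L)*(1/(2*k)) = (2 + L)/(2*k))
F(Y) = Y*(-7/4 + Y) (F(Y) = Y*(Y + (½)*(2 + 5)/(-2)) = Y*(Y + (½)*(-½)*7) = Y*(Y - 7/4) = Y*(-7/4 + Y))
F(U*1)² = ((-4*1)*(-7 + 4*(-4*1))/4)² = ((¼)*(-4)*(-7 + 4*(-4)))² = ((¼)*(-4)*(-7 - 16))² = ((¼)*(-4)*(-23))² = 23² = 529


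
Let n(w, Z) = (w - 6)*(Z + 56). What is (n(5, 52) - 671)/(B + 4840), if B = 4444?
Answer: -779/9284 ≈ -0.083908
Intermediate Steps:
n(w, Z) = (-6 + w)*(56 + Z)
(n(5, 52) - 671)/(B + 4840) = ((-336 - 6*52 + 56*5 + 52*5) - 671)/(4444 + 4840) = ((-336 - 312 + 280 + 260) - 671)/9284 = (-108 - 671)*(1/9284) = -779*1/9284 = -779/9284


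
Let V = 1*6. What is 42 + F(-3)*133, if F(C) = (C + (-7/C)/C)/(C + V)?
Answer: -3388/27 ≈ -125.48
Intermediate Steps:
V = 6
F(C) = (C - 7/C²)/(6 + C) (F(C) = (C + (-7/C)/C)/(C + 6) = (C - 7/C²)/(6 + C))
42 + F(-3)*133 = 42 + ((-7 + (-3)³)/((-3)²*(6 - 3)))*133 = 42 + ((⅑)*(-7 - 27)/3)*133 = 42 + ((⅑)*(⅓)*(-34))*133 = 42 - 34/27*133 = 42 - 4522/27 = -3388/27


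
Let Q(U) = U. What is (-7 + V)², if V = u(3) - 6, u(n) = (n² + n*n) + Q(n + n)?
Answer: 121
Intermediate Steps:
u(n) = 2*n + 2*n² (u(n) = (n² + n*n) + (n + n) = (n² + n²) + 2*n = 2*n² + 2*n = 2*n + 2*n²)
V = 18 (V = 2*3*(1 + 3) - 6 = 2*3*4 - 6 = 24 - 6 = 18)
(-7 + V)² = (-7 + 18)² = 11² = 121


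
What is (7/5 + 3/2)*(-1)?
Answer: -29/10 ≈ -2.9000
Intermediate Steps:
(7/5 + 3/2)*(-1) = (29/10)*(-1) = -29/10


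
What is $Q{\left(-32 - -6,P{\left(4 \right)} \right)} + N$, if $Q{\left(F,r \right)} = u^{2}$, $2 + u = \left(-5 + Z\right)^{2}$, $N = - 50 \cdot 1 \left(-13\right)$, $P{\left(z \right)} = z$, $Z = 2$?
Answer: $699$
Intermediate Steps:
$N = 650$ ($N = \left(-50\right) \left(-13\right) = 650$)
$u = 7$ ($u = -2 + \left(-5 + 2\right)^{2} = -2 + \left(-3\right)^{2} = -2 + 9 = 7$)
$Q{\left(F,r \right)} = 49$ ($Q{\left(F,r \right)} = 7^{2} = 49$)
$Q{\left(-32 - -6,P{\left(4 \right)} \right)} + N = 49 + 650 = 699$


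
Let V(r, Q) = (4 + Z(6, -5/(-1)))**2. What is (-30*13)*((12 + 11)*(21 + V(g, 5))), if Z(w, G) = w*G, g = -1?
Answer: -10557690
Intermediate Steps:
Z(w, G) = G*w
V(r, Q) = 1156 (V(r, Q) = (4 - 5/(-1)*6)**2 = (4 - 5*(-1)*6)**2 = (4 + 5*6)**2 = (4 + 30)**2 = 34**2 = 1156)
(-30*13)*((12 + 11)*(21 + V(g, 5))) = (-30*13)*((12 + 11)*(21 + 1156)) = -8970*1177 = -390*27071 = -10557690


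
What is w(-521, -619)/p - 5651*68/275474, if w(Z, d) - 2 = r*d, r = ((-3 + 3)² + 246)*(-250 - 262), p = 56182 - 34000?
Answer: 5367152747671/1527641067 ≈ 3513.4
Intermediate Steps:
p = 22182
r = -125952 (r = (0² + 246)*(-512) = (0 + 246)*(-512) = 246*(-512) = -125952)
w(Z, d) = 2 - 125952*d
w(-521, -619)/p - 5651*68/275474 = (2 - 125952*(-619))/22182 - 5651*68/275474 = (2 + 77964288)*(1/22182) - 384268*1/275474 = 77964290*(1/22182) - 192134/137737 = 38982145/11091 - 192134/137737 = 5367152747671/1527641067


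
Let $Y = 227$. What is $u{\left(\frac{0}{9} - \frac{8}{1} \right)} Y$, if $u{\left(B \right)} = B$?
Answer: $-1816$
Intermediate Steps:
$u{\left(\frac{0}{9} - \frac{8}{1} \right)} Y = \left(\frac{0}{9} - \frac{8}{1}\right) 227 = \left(0 \cdot \frac{1}{9} - 8\right) 227 = \left(0 - 8\right) 227 = \left(-8\right) 227 = -1816$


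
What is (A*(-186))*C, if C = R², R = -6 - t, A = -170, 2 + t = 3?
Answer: 1549380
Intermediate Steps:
t = 1 (t = -2 + 3 = 1)
R = -7 (R = -6 - 1*1 = -6 - 1 = -7)
C = 49 (C = (-7)² = 49)
(A*(-186))*C = -170*(-186)*49 = 31620*49 = 1549380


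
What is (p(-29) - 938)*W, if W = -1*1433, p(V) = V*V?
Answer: 139001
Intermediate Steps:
p(V) = V²
W = -1433
(p(-29) - 938)*W = ((-29)² - 938)*(-1433) = (841 - 938)*(-1433) = -97*(-1433) = 139001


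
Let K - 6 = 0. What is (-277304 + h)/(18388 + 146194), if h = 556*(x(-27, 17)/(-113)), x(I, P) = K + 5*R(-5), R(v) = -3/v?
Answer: -15670178/9298883 ≈ -1.6852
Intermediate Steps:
K = 6 (K = 6 + 0 = 6)
x(I, P) = 9 (x(I, P) = 6 + 5*(-3/(-5)) = 6 + 5*(-3*(-⅕)) = 6 + 5*(⅗) = 6 + 3 = 9)
h = -5004/113 (h = 556*(9/(-113)) = 556*(9*(-1/113)) = 556*(-9/113) = -5004/113 ≈ -44.283)
(-277304 + h)/(18388 + 146194) = (-277304 - 5004/113)/(18388 + 146194) = -31340356/113/164582 = -31340356/113*1/164582 = -15670178/9298883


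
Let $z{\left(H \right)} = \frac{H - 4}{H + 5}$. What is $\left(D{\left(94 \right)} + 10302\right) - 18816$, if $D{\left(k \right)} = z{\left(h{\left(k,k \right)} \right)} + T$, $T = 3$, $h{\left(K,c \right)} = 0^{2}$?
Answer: $- \frac{42559}{5} \approx -8511.8$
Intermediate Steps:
$h{\left(K,c \right)} = 0$
$z{\left(H \right)} = \frac{-4 + H}{5 + H}$
$D{\left(k \right)} = \frac{11}{5}$ ($D{\left(k \right)} = \frac{-4 + 0}{5 + 0} + 3 = \frac{1}{5} \left(-4\right) + 3 = - \frac{4}{5} + 3 = \frac{11}{5}$)
$\left(D{\left(94 \right)} + 10302\right) - 18816 = \left(\frac{11}{5} + 10302\right) - 18816 = \frac{51521}{5} - 18816 = - \frac{42559}{5}$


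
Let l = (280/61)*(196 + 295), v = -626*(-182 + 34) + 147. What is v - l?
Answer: 5523015/61 ≈ 90541.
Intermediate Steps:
v = 92795 (v = -626*(-148) + 147 = 92648 + 147 = 92795)
l = 137480/61 (l = (280*(1/61))*491 = (280/61)*491 = 137480/61 ≈ 2253.8)
v - l = 92795 - 1*137480/61 = 92795 - 137480/61 = 5523015/61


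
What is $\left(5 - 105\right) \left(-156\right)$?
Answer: $15600$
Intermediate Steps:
$\left(5 - 105\right) \left(-156\right) = \left(-100\right) \left(-156\right) = 15600$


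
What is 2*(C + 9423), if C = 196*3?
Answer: 20022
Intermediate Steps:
C = 588
2*(C + 9423) = 2*(588 + 9423) = 2*10011 = 20022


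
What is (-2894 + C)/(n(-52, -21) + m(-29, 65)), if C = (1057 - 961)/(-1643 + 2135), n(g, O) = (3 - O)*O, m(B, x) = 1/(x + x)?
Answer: 15423980/2686279 ≈ 5.7418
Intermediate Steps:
m(B, x) = 1/(2*x)
n(g, O) = O*(3 - O)
C = 8/41 (C = 96/492 = 96*(1/492) = 8/41 ≈ 0.19512)
(-2894 + C)/(n(-52, -21) + m(-29, 65)) = (-2894 + 8/41)/(-21*(3 - 1*(-21)) + (½)/65) = -118646/(41*(-21*(3 + 21) + (½)*(1/65))) = -118646/(41*(-21*24 + 1/130)) = -118646/(41*(-504 + 1/130)) = -118646/(41*(-65519/130)) = -118646/41*(-130/65519) = 15423980/2686279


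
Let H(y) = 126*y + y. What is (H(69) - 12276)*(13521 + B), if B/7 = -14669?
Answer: 313226106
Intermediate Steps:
B = -102683 (B = 7*(-14669) = -102683)
H(y) = 127*y
(H(69) - 12276)*(13521 + B) = (127*69 - 12276)*(13521 - 102683) = (8763 - 12276)*(-89162) = -3513*(-89162) = 313226106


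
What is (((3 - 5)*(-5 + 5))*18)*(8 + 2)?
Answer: 0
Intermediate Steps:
(((3 - 5)*(-5 + 5))*18)*(8 + 2) = (-2*0*18)*10 = (0*18)*10 = 0*10 = 0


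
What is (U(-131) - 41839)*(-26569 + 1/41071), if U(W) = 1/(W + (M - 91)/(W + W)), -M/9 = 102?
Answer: 217273904017345266/195456889 ≈ 1.1116e+9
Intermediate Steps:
M = -918 (M = -9*102 = -918)
U(W) = 1/(W - 1009/(2*W)) (U(W) = 1/(W + (-918 - 91)/(W + W)) = 1/(W - 1009*1/(2*W)) = 1/(W - 1009/(2*W)))
(U(-131) - 41839)*(-26569 + 1/41071) = (2*(-131)/(-1009 + 2*(-131)²) - 41839)*(-26569 + 1/41071) = (2*(-131)/(-1009 + 2*17161) - 41839)*(-26569 + 1/41071) = (2*(-131)/(-1009 + 34322) - 41839)*(-1091215398/41071) = (2*(-131)/33313 - 41839)*(-1091215398/41071) = (2*(-131)*(1/33313) - 41839)*(-1091215398/41071) = (-262/33313 - 41839)*(-1091215398/41071) = -1393782869/33313*(-1091215398/41071) = 217273904017345266/195456889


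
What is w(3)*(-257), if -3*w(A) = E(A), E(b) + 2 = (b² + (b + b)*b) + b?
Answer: 7196/3 ≈ 2398.7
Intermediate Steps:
E(b) = -2 + b + 3*b² (E(b) = -2 + ((b² + (b + b)*b) + b) = -2 + ((b² + (2*b)*b) + b) = -2 + ((b² + 2*b²) + b) = -2 + (3*b² + b) = -2 + (b + 3*b²) = -2 + b + 3*b²)
w(A) = ⅔ - A² - A/3 (w(A) = -(-2 + A + 3*A²)/3 = ⅔ - A² - A/3)
w(3)*(-257) = (⅔ - 1*3² - ⅓*3)*(-257) = (⅔ - 1*9 - 1)*(-257) = (⅔ - 9 - 1)*(-257) = -28/3*(-257) = 7196/3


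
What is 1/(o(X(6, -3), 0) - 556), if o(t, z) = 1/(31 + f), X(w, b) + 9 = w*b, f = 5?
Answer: -36/20015 ≈ -0.0017987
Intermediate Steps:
X(w, b) = -9 + b*w (X(w, b) = -9 + w*b = -9 + b*w)
o(t, z) = 1/36 (o(t, z) = 1/(31 + 5) = 1/36)
1/(o(X(6, -3), 0) - 556) = 1/(1/36 - 556) = 1/(-20015/36) = -36/20015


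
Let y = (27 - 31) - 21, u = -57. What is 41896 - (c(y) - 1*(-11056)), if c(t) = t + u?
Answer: 30922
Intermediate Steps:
y = -25 (y = -4 - 21 = -25)
c(t) = -57 + t (c(t) = t - 57 = -57 + t)
41896 - (c(y) - 1*(-11056)) = 41896 - ((-57 - 25) - 1*(-11056)) = 41896 - (-82 + 11056) = 41896 - 1*10974 = 41896 - 10974 = 30922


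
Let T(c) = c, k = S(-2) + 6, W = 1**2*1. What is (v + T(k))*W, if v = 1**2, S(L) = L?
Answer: 5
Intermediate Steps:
W = 1 (W = 1*1 = 1)
k = 4 (k = -2 + 6 = 4)
v = 1
(v + T(k))*W = (1 + 4)*1 = 5*1 = 5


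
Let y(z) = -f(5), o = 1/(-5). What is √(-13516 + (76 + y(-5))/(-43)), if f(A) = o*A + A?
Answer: 2*I*√6248545/43 ≈ 116.27*I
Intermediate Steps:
o = -⅕ ≈ -0.20000
f(A) = 4*A/5 (f(A) = -A/5 + A = 4*A/5)
y(z) = -4 (y(z) = -4*5/5 = -1*4 = -4)
√(-13516 + (76 + y(-5))/(-43)) = √(-13516 + (76 - 4)/(-43)) = √(-13516 - 1/43*72) = √(-13516 - 72/43) = √(-581260/43) = 2*I*√6248545/43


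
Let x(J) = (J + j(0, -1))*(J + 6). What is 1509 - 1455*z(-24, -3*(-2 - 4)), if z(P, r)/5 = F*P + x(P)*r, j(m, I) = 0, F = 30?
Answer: -51330891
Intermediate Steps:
x(J) = J*(6 + J) (x(J) = (J + 0)*(J + 6) = J*(6 + J))
z(P, r) = 150*P + 5*P*r*(6 + P) (z(P, r) = 5*(30*P + (P*(6 + P))*r) = 5*(30*P + P*r*(6 + P)) = 150*P + 5*P*r*(6 + P))
1509 - 1455*z(-24, -3*(-2 - 4)) = 1509 - 7275*(-24)*(30 + (-3*(-2 - 4))*(6 - 24)) = 1509 - 7275*(-24)*(30 - 3*(-6)*(-18)) = 1509 - 7275*(-24)*(30 + 18*(-18)) = 1509 - 7275*(-24)*(30 - 324) = 1509 - 7275*(-24)*(-294) = 1509 - 1455*35280 = 1509 - 51332400 = -51330891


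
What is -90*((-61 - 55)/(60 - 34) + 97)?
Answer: -108270/13 ≈ -8328.5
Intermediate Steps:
-90*((-61 - 55)/(60 - 34) + 97) = -90*(-116/26 + 97) = -90*(-116*1/26 + 97) = -90*(-58/13 + 97) = -90*1203/13 = -108270/13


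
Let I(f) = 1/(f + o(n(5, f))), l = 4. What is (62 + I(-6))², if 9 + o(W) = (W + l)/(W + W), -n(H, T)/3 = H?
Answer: 739187344/192721 ≈ 3835.5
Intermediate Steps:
n(H, T) = -3*H
o(W) = -9 + (4 + W)/(2*W) (o(W) = -9 + (W + 4)/(W + W) = -9 + (4 + W)/((2*W)) = -9 + (4 + W)*(1/(2*W)) = -9 + (4 + W)/(2*W))
I(f) = 1/(-259/30 + f) (I(f) = 1/(f + (-17/2 + 2/((-3*5)))) = 1/(f + (-17/2 + 2/(-15))) = 1/(f + (-17/2 + 2*(-1/15))) = 1/(f + (-17/2 - 2/15)) = 1/(f - 259/30) = 1/(-259/30 + f))
(62 + I(-6))² = (62 + 30/(-259 + 30*(-6)))² = (62 + 30/(-259 - 180))² = (62 + 30/(-439))² = (62 + 30*(-1/439))² = (62 - 30/439)² = (27188/439)² = 739187344/192721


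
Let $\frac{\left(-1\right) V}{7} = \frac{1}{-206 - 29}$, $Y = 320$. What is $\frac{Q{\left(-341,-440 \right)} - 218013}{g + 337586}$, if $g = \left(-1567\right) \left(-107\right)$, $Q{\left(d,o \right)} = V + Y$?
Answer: $- \frac{51157848}{118734925} \approx -0.43086$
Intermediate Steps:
$V = \frac{7}{235}$ ($V = - \frac{7}{-206 - 29} = - \frac{7}{-235} = \left(-7\right) \left(- \frac{1}{235}\right) = \frac{7}{235} \approx 0.029787$)
$Q{\left(d,o \right)} = \frac{75207}{235}$ ($Q{\left(d,o \right)} = \frac{7}{235} + 320 = \frac{75207}{235}$)
$g = 167669$
$\frac{Q{\left(-341,-440 \right)} - 218013}{g + 337586} = \frac{\frac{75207}{235} - 218013}{167669 + 337586} = \frac{\frac{75207}{235} - 218013}{505255} = \left(- \frac{51157848}{235}\right) \frac{1}{505255} = - \frac{51157848}{118734925}$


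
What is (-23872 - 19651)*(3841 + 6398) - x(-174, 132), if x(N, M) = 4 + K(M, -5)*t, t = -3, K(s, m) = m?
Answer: -445632016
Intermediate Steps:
x(N, M) = 19 (x(N, M) = 4 - 5*(-3) = 4 + 15 = 19)
(-23872 - 19651)*(3841 + 6398) - x(-174, 132) = (-23872 - 19651)*(3841 + 6398) - 1*19 = -43523*10239 - 19 = -445631997 - 19 = -445632016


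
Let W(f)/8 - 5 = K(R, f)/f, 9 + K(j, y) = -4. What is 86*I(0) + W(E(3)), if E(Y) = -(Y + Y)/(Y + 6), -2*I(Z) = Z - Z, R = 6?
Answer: 196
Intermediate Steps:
I(Z) = 0 (I(Z) = -(Z - Z)/2 = -1/2*0 = 0)
K(j, y) = -13 (K(j, y) = -9 - 4 = -13)
E(Y) = -2*Y/(6 + Y)
W(f) = 40 - 104/f (W(f) = 40 + 8*(-13/f) = 40 - 104/f)
86*I(0) + W(E(3)) = 86*0 + (40 - 104/((-2*3/(6 + 3)))) = 0 + (40 - 104/((-2*3/9))) = 0 + (40 - 104/((-2*3*1/9))) = 0 + (40 - 104/(-2/3)) = 0 + (40 - 104*(-3/2)) = 0 + (40 + 156) = 0 + 196 = 196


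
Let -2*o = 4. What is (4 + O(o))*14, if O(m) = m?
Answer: 28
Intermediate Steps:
o = -2 (o = -1/2*4 = -2)
(4 + O(o))*14 = (4 - 2)*14 = 2*14 = 28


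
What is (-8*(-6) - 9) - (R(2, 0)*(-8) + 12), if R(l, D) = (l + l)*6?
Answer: 219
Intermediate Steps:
R(l, D) = 12*l (R(l, D) = (2*l)*6 = 12*l)
(-8*(-6) - 9) - (R(2, 0)*(-8) + 12) = (-8*(-6) - 9) - ((12*2)*(-8) + 12) = (48 - 9) - (24*(-8) + 12) = 39 - (-192 + 12) = 39 - 1*(-180) = 39 + 180 = 219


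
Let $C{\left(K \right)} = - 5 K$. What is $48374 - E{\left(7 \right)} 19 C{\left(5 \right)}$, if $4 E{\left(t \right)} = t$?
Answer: $\frac{196821}{4} \approx 49205.0$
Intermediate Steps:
$E{\left(t \right)} = \frac{t}{4}$
$48374 - E{\left(7 \right)} 19 C{\left(5 \right)} = 48374 - \frac{1}{4} \cdot 7 \cdot 19 \left(\left(-5\right) 5\right) = 48374 - \frac{7}{4} \cdot 19 \left(-25\right) = 48374 - \frac{133}{4} \left(-25\right) = 48374 - - \frac{3325}{4} = 48374 + \frac{3325}{4} = \frac{196821}{4}$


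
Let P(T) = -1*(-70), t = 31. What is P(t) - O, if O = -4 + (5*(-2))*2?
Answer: 94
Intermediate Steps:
P(T) = 70
O = -24 (O = -4 - 10*2 = -4 - 20 = -24)
P(t) - O = 70 - 1*(-24) = 70 + 24 = 94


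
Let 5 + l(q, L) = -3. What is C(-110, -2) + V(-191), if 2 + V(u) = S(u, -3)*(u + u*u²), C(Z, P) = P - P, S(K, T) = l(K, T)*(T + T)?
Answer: -334466978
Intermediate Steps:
l(q, L) = -8 (l(q, L) = -5 - 3 = -8)
S(K, T) = -16*T (S(K, T) = -8*(T + T) = -16*T)
C(Z, P) = 0
V(u) = -2 + 48*u + 48*u³ (V(u) = -2 + (-16*(-3))*(u + u*u²) = -2 + 48*(u + u³) = -2 + (48*u + 48*u³) = -2 + 48*u + 48*u³)
C(-110, -2) + V(-191) = 0 + (-2 + 48*(-191) + 48*(-191)³) = 0 + (-2 - 9168 + 48*(-6967871)) = 0 + (-2 - 9168 - 334457808) = 0 - 334466978 = -334466978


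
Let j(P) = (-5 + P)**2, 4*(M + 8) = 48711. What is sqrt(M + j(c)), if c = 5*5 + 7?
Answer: sqrt(51595)/2 ≈ 113.57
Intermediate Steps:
M = 48679/4 (M = -8 + (1/4)*48711 = -8 + 48711/4 = 48679/4 ≈ 12170.)
c = 32 (c = 25 + 7 = 32)
sqrt(M + j(c)) = sqrt(48679/4 + (-5 + 32)**2) = sqrt(48679/4 + 27**2) = sqrt(48679/4 + 729) = sqrt(51595/4) = sqrt(51595)/2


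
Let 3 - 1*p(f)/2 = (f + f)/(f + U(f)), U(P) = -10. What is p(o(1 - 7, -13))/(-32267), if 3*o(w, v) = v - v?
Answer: -6/32267 ≈ -0.00018595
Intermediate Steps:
o(w, v) = 0 (o(w, v) = (v - v)/3 = (⅓)*0 = 0)
p(f) = 6 - 4*f/(-10 + f) (p(f) = 6 - 2*(f + f)/(f - 10) = 6 - 2*2*f/(-10 + f) = 6 - 4*f/(-10 + f))
p(o(1 - 7, -13))/(-32267) = (2*(-30 + 0)/(-10 + 0))/(-32267) = (2*(-30)/(-10))*(-1/32267) = (2*(-⅒)*(-30))*(-1/32267) = 6*(-1/32267) = -6/32267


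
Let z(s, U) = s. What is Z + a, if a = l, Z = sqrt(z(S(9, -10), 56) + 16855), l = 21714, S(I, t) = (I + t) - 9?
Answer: 21714 + sqrt(16845) ≈ 21844.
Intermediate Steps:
S(I, t) = -9 + I + t
Z = sqrt(16845) (Z = sqrt((-9 + 9 - 10) + 16855) = sqrt(-10 + 16855) = sqrt(16845) ≈ 129.79)
a = 21714
Z + a = sqrt(16845) + 21714 = 21714 + sqrt(16845)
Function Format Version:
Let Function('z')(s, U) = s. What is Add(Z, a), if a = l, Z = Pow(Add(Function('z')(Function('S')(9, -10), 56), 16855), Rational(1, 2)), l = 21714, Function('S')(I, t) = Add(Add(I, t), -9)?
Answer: Add(21714, Pow(16845, Rational(1, 2))) ≈ 21844.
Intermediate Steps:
Function('S')(I, t) = Add(-9, I, t)
Z = Pow(16845, Rational(1, 2)) (Z = Pow(Add(Add(-9, 9, -10), 16855), Rational(1, 2)) = Pow(Add(-10, 16855), Rational(1, 2)) = Pow(16845, Rational(1, 2)) ≈ 129.79)
a = 21714
Add(Z, a) = Add(Pow(16845, Rational(1, 2)), 21714) = Add(21714, Pow(16845, Rational(1, 2)))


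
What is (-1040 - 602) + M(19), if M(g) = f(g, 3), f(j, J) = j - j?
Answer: -1642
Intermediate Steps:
f(j, J) = 0
M(g) = 0
(-1040 - 602) + M(19) = (-1040 - 602) + 0 = -1642 + 0 = -1642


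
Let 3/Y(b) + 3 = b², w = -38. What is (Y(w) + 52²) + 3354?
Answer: 8729581/1441 ≈ 6058.0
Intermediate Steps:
Y(b) = 3/(-3 + b²)
(Y(w) + 52²) + 3354 = (3/(-3 + (-38)²) + 52²) + 3354 = (3/(-3 + 1444) + 2704) + 3354 = (3/1441 + 2704) + 3354 = 3896467/1441 + 3354 = 8729581/1441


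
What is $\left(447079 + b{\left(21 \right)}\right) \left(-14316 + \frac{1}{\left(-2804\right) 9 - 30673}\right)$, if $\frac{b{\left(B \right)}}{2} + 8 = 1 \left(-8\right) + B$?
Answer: $- \frac{357847015513805}{55909} \approx -6.4005 \cdot 10^{9}$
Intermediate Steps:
$b{\left(B \right)} = -32 + 2 B$ ($b{\left(B \right)} = -16 + 2 \left(1 \left(-8\right) + B\right) = -16 + 2 \left(-8 + B\right) = -16 + \left(-16 + 2 B\right) = -32 + 2 B$)
$\left(447079 + b{\left(21 \right)}\right) \left(-14316 + \frac{1}{\left(-2804\right) 9 - 30673}\right) = \left(447079 + \left(-32 + 2 \cdot 21\right)\right) \left(-14316 + \frac{1}{\left(-2804\right) 9 - 30673}\right) = \left(447079 + \left(-32 + 42\right)\right) \left(-14316 + \frac{1}{-25236 - 30673}\right) = \left(447079 + 10\right) \left(-14316 + \frac{1}{-55909}\right) = 447089 \left(-14316 - \frac{1}{55909}\right) = 447089 \left(- \frac{800393245}{55909}\right) = - \frac{357847015513805}{55909}$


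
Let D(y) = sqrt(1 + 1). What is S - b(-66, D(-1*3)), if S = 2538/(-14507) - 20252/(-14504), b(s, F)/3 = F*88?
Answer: 64246153/52602382 - 264*sqrt(2) ≈ -372.13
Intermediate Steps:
D(y) = sqrt(2)
b(s, F) = 264*F (b(s, F) = 3*(F*88) = 3*(88*F) = 264*F)
S = 64246153/52602382 (S = 2538*(-1/14507) - 20252*(-1/14504) = -2538/14507 + 5063/3626 = 64246153/52602382 ≈ 1.2214)
S - b(-66, D(-1*3)) = 64246153/52602382 - 264*sqrt(2)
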